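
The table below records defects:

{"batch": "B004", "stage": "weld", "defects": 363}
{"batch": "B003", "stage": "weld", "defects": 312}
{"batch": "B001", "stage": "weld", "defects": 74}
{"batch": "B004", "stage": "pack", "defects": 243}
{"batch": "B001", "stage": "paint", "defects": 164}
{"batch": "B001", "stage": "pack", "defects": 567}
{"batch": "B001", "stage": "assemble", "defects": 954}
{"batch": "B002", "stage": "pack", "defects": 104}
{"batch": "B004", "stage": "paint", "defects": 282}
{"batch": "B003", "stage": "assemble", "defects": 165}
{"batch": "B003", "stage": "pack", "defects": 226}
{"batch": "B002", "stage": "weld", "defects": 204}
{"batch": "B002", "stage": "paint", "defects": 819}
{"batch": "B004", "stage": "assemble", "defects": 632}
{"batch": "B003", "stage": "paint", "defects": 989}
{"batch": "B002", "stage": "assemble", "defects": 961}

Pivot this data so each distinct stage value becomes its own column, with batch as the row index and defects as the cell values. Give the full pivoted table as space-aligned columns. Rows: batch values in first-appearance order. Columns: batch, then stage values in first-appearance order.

batch  weld  pack  paint  assemble
B004   363   243   282    632     
B003   312   226   989    165     
B001   74    567   164    954     
B002   204   104   819    961     

Columns: batch plus the 4 distinct stage values (weld, pack, paint, assemble).
For example, row B004 column weld takes defects=363 from the long row (B004, weld).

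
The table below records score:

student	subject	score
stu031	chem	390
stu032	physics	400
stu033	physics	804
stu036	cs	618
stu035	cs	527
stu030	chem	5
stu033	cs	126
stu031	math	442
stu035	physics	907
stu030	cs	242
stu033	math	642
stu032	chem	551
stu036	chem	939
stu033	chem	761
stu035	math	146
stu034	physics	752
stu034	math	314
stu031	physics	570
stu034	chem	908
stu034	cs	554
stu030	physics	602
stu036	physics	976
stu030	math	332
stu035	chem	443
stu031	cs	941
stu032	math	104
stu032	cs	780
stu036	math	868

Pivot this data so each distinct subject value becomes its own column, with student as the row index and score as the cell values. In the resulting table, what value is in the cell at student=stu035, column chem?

Wide layout: rows indexed by student, columns are the 4 distinct subject values (chem, physics, cs, math).
Cell (student=stu035, subject=chem) draws from the long row where student=stu035 and subject=chem, which has score=443.

443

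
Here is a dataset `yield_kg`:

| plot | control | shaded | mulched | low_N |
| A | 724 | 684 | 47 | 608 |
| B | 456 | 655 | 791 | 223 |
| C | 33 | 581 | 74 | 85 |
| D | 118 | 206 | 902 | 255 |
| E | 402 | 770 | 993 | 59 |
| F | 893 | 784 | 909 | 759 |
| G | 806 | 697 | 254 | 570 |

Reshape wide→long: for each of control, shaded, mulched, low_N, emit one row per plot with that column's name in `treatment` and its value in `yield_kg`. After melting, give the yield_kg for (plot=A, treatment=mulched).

Unpivoting turns each (plot, wide-column) pair into one long row.
The wide cell at row A, column mulched holds 47, so the long row (A, mulched) has yield_kg=47.

47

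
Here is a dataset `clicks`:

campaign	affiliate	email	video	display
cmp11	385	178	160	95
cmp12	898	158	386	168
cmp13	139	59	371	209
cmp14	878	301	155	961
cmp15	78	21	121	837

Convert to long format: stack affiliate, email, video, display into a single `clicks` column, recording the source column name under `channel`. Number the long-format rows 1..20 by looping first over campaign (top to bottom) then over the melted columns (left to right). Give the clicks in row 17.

78

20 rows total (5 × 4). Row 17: index ⌊(17-1)/4⌋ = 4 into campaign → cmp15; (17-1) mod 4 = 0 into the melted columns → affiliate.
So row 17 is (cmp15, affiliate, 78); clicks = 78.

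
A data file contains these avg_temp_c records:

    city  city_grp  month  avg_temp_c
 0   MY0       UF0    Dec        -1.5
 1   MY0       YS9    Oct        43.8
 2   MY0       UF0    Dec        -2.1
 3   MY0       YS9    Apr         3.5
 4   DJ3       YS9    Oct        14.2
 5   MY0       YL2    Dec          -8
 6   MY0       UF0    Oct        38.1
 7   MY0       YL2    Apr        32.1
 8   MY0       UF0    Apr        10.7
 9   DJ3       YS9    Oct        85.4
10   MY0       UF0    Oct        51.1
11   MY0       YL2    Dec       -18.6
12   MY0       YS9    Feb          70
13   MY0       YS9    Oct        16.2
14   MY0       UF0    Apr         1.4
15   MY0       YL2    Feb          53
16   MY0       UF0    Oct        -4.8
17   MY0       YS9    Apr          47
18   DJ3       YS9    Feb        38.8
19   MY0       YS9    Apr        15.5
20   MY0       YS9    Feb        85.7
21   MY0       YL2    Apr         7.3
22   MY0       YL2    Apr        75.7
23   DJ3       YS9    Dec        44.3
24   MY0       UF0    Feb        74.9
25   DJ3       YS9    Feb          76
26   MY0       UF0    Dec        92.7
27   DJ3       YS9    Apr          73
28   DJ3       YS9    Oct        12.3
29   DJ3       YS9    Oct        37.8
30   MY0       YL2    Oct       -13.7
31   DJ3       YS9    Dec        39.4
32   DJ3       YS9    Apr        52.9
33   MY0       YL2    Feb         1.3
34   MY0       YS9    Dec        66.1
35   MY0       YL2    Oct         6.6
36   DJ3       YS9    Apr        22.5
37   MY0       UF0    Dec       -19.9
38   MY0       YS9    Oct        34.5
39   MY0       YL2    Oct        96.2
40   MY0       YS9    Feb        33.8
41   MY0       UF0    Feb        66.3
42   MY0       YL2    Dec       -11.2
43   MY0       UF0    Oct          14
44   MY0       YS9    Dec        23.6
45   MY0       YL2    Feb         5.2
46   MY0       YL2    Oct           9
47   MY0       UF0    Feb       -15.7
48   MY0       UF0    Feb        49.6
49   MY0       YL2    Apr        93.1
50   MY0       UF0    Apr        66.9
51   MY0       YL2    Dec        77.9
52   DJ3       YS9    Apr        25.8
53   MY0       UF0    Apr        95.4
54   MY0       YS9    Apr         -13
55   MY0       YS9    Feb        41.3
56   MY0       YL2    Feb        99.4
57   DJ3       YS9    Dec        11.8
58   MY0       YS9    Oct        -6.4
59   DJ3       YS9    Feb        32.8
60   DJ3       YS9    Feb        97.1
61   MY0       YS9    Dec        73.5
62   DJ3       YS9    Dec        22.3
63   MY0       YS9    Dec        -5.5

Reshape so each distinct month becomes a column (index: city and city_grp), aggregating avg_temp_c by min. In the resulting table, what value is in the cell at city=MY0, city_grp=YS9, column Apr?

-13

Rows with city=MY0, city_grp=YS9 and month=Apr: avg_temp_c values are 3.5, 47, 15.5, -13.
min(3.5, 47, 15.5, -13) = -13.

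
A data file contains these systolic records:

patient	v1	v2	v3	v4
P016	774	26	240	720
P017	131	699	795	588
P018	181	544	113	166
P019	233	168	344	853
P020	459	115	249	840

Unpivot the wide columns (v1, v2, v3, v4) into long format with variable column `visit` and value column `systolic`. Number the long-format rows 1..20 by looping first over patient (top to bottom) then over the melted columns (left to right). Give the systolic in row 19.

249

20 rows total (5 × 4). Row 19: index ⌊(19-1)/4⌋ = 4 into patient → P020; (19-1) mod 4 = 2 into the melted columns → v3.
So row 19 is (P020, v3, 249); systolic = 249.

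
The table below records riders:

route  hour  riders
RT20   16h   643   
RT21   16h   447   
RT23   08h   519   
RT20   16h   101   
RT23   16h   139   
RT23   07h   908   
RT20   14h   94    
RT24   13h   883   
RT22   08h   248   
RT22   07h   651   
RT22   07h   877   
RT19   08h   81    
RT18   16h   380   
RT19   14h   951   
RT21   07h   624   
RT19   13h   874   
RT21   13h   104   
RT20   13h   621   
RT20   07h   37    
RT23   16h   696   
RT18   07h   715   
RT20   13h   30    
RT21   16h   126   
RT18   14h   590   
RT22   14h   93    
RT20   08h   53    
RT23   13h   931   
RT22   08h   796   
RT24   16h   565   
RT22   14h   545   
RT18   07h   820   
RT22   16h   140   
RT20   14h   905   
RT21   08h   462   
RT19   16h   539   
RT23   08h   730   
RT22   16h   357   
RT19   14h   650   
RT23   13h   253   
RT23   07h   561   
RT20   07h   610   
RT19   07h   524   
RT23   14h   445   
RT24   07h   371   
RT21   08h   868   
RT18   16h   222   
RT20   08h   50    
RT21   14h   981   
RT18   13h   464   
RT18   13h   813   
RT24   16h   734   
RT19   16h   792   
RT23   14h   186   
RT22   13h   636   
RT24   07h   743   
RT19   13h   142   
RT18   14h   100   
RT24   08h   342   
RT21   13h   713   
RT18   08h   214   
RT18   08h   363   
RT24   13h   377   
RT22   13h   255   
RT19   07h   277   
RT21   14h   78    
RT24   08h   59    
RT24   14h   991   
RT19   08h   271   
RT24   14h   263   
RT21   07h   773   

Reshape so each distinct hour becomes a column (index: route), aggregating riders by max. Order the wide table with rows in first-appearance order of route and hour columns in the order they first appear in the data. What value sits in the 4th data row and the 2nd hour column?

With rows in first-appearance order of route, row 4 is route=RT24. hour columns in first-appearance order: 16h, 08h, 07h, 14h, 13h; column 2 is 08h.
Long rows with route=RT24, hour=08h: max(342, 59) = 342.

342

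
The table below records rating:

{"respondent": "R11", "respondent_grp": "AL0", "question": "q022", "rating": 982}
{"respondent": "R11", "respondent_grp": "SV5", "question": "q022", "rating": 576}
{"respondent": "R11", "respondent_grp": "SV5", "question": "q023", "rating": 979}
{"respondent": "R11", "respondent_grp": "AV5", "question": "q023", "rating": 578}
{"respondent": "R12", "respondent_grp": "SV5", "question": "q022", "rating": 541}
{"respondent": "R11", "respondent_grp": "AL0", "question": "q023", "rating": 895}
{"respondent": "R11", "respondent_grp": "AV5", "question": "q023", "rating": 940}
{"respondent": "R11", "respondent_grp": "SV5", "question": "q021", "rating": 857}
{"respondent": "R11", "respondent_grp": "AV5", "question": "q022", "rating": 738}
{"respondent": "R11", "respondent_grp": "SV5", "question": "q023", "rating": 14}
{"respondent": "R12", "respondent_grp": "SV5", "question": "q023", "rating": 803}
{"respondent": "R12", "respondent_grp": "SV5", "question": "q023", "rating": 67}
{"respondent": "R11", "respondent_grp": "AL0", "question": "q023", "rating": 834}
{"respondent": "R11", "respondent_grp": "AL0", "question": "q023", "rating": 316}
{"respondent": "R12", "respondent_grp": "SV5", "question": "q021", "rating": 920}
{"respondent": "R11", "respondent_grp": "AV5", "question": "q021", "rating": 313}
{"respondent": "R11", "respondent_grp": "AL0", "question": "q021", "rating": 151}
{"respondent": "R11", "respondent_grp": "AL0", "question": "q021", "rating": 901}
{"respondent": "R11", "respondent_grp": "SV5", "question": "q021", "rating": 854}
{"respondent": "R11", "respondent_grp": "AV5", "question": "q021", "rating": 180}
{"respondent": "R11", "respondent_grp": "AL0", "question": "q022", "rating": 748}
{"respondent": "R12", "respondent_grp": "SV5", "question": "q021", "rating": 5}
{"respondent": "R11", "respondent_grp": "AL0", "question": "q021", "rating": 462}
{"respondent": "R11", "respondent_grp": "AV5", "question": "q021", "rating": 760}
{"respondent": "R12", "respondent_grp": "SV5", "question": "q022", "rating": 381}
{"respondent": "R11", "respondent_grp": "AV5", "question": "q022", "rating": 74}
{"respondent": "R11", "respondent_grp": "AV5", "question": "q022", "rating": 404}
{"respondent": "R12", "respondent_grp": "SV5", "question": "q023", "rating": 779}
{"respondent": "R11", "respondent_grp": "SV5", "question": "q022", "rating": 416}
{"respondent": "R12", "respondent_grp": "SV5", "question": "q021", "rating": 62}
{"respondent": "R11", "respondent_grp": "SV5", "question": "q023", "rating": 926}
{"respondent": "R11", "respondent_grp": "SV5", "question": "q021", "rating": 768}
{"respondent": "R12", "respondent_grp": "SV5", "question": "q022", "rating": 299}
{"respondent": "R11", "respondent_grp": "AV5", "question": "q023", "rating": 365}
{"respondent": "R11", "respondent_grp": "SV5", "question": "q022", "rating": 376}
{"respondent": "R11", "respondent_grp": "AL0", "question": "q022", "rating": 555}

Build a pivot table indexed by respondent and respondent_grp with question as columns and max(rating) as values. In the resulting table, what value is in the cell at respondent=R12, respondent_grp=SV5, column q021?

920

Rows with respondent=R12, respondent_grp=SV5 and question=q021: rating values are 920, 5, 62.
max(920, 5, 62) = 920.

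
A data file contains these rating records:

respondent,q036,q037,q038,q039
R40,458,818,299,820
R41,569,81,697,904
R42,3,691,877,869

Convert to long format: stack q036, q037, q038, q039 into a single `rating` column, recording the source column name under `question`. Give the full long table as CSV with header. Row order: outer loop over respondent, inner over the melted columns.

Each (respondent, column) pair becomes one row: 3 × 4 = 12 rows.
For example, (R40, q036) → rating=458.

respondent,question,rating
R40,q036,458
R40,q037,818
R40,q038,299
R40,q039,820
R41,q036,569
R41,q037,81
R41,q038,697
R41,q039,904
R42,q036,3
R42,q037,691
R42,q038,877
R42,q039,869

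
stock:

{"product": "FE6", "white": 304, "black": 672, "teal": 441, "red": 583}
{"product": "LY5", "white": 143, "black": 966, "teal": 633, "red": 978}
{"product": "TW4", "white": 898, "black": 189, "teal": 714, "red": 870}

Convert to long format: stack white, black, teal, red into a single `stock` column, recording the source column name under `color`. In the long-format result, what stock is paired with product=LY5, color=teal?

Unpivoting turns each (product, wide-column) pair into one long row.
The wide cell at row LY5, column teal holds 633, so the long row (LY5, teal) has stock=633.

633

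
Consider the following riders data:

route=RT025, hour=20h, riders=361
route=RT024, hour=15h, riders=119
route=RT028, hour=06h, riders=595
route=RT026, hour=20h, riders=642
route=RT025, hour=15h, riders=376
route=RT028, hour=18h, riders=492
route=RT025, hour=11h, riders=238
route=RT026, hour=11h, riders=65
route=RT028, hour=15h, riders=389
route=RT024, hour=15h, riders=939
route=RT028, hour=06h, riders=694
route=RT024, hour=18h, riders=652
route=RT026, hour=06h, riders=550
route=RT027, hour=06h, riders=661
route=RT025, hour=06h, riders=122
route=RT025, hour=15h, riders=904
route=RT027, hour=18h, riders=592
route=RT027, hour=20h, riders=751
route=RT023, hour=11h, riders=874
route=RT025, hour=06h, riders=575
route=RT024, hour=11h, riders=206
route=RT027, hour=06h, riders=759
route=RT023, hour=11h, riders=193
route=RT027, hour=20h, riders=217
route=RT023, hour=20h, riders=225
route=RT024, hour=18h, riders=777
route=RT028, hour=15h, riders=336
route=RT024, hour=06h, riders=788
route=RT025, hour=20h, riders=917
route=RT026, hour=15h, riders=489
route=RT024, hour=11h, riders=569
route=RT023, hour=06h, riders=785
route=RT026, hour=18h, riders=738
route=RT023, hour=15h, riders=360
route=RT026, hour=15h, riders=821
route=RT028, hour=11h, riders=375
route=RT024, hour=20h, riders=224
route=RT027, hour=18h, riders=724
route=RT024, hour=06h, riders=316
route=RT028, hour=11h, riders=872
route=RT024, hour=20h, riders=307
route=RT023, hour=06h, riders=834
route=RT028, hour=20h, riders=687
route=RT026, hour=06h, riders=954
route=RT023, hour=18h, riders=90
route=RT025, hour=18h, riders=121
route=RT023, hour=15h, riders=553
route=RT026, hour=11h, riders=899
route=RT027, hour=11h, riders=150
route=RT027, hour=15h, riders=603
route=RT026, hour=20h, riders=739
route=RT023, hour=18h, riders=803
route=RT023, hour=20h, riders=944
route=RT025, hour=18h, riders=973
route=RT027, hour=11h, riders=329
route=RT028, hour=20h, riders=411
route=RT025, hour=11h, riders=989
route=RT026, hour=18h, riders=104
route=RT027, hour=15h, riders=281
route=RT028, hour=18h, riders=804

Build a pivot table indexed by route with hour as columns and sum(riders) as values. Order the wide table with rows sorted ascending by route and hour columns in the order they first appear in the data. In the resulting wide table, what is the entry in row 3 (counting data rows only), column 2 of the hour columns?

With rows sorted ascending by route, row 3 is route=RT025. hour columns in first-appearance order: 20h, 15h, 06h, 18h, 11h; column 2 is 15h.
Long rows with route=RT025, hour=15h: 376 + 904 = 1280.

1280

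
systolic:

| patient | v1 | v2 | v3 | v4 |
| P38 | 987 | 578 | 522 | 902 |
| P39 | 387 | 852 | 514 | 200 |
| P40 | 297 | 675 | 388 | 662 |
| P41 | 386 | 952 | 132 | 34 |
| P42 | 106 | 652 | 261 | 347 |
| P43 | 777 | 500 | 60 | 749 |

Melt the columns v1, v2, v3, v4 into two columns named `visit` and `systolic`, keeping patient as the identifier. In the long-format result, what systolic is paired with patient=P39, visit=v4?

200

Unpivoting turns each (patient, wide-column) pair into one long row.
The wide cell at row P39, column v4 holds 200, so the long row (P39, v4) has systolic=200.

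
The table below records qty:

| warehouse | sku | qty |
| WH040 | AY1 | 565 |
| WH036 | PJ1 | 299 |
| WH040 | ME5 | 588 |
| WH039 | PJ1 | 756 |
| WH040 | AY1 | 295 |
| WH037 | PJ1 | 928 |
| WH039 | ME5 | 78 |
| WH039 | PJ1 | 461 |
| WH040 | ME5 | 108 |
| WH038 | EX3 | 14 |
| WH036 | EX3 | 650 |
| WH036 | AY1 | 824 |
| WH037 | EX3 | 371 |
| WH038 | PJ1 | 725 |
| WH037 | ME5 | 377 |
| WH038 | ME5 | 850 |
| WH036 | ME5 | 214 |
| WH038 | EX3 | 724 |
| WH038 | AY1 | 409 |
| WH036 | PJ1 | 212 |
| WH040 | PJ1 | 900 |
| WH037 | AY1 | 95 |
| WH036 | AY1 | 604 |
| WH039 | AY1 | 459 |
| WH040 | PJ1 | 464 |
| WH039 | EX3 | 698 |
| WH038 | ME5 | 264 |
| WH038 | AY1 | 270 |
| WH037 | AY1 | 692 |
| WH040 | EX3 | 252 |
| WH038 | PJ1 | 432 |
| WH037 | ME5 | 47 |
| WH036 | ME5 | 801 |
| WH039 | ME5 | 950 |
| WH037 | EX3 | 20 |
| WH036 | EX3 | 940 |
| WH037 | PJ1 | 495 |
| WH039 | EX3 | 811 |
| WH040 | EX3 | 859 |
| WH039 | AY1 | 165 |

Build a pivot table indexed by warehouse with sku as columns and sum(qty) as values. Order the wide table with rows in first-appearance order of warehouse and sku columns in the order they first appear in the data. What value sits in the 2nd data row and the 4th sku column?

1590

With rows in first-appearance order of warehouse, row 2 is warehouse=WH036. sku columns in first-appearance order: AY1, PJ1, ME5, EX3; column 4 is EX3.
Long rows with warehouse=WH036, sku=EX3: 650 + 940 = 1590.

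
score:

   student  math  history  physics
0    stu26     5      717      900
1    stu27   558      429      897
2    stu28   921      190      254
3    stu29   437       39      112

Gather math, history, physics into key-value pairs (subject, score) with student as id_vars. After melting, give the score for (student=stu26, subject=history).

Unpivoting turns each (student, wide-column) pair into one long row.
The wide cell at row stu26, column history holds 717, so the long row (stu26, history) has score=717.

717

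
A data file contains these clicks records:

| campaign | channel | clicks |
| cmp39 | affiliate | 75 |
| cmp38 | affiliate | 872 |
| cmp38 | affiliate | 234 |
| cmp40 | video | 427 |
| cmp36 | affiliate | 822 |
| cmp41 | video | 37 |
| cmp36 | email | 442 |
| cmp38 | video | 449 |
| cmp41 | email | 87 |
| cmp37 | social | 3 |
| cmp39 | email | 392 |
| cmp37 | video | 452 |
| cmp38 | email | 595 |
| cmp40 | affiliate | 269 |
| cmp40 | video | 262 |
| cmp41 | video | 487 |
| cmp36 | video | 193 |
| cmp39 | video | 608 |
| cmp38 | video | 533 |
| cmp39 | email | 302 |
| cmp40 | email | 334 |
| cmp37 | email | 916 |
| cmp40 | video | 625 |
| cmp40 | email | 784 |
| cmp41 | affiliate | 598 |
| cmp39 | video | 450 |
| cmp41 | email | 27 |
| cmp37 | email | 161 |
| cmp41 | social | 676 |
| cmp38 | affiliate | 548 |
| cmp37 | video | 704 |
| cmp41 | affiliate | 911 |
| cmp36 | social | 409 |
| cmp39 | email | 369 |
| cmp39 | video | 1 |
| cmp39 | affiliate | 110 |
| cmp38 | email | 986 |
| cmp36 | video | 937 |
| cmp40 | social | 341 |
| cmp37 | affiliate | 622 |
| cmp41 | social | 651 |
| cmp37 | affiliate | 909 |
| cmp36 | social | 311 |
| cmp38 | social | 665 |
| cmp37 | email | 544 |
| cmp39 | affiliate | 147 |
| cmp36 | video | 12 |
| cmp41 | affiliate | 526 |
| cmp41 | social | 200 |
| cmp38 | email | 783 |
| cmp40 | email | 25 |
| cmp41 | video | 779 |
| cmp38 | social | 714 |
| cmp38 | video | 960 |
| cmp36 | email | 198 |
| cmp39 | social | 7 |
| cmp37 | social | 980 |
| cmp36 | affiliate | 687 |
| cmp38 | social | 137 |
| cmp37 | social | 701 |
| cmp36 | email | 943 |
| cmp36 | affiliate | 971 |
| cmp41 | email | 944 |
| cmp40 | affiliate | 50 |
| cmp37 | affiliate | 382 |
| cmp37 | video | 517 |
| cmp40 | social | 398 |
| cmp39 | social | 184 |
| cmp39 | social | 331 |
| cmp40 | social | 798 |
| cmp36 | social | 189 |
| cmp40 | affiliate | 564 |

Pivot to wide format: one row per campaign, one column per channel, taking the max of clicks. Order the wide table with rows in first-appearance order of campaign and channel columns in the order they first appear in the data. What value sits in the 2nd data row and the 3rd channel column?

With rows in first-appearance order of campaign, row 2 is campaign=cmp38. channel columns in first-appearance order: affiliate, video, email, social; column 3 is email.
Long rows with campaign=cmp38, channel=email: max(595, 986, 783) = 986.

986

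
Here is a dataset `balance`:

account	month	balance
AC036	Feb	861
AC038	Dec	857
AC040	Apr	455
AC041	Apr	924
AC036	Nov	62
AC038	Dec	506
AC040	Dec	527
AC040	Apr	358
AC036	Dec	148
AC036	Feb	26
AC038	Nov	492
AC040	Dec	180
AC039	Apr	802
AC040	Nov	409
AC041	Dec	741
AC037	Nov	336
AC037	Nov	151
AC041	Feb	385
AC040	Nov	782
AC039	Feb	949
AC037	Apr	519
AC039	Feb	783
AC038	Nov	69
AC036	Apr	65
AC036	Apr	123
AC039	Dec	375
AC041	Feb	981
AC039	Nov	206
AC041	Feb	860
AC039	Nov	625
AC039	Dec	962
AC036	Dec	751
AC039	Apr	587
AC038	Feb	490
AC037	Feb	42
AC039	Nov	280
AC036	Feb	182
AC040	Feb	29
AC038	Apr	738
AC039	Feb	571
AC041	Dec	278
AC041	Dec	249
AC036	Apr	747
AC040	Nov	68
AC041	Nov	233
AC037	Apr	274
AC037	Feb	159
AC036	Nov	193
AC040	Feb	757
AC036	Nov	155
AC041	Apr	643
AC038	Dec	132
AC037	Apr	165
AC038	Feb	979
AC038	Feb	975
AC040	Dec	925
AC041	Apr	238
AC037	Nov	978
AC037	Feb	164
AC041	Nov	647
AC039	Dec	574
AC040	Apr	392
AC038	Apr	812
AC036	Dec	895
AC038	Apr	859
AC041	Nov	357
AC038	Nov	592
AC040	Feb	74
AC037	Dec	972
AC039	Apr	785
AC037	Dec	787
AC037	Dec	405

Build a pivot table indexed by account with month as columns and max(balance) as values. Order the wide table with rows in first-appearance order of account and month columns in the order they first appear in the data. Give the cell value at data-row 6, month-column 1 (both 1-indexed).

164

With rows in first-appearance order of account, row 6 is account=AC037. month columns in first-appearance order: Feb, Dec, Apr, Nov; column 1 is Feb.
Long rows with account=AC037, month=Feb: max(42, 159, 164) = 164.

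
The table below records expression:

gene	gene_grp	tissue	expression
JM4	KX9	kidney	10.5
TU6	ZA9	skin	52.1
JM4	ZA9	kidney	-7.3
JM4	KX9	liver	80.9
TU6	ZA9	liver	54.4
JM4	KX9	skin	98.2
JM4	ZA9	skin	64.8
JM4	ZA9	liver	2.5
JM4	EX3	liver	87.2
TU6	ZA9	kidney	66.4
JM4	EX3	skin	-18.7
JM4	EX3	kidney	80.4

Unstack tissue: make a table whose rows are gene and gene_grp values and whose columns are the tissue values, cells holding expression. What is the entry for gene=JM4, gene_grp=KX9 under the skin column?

98.2

Wide layout: rows indexed by gene and gene_grp, columns are the 3 distinct tissue values (kidney, skin, liver).
Cell (gene=JM4, gene_grp=KX9, tissue=skin) draws from the long row where gene=JM4, gene_grp=KX9 and tissue=skin, which has expression=98.2.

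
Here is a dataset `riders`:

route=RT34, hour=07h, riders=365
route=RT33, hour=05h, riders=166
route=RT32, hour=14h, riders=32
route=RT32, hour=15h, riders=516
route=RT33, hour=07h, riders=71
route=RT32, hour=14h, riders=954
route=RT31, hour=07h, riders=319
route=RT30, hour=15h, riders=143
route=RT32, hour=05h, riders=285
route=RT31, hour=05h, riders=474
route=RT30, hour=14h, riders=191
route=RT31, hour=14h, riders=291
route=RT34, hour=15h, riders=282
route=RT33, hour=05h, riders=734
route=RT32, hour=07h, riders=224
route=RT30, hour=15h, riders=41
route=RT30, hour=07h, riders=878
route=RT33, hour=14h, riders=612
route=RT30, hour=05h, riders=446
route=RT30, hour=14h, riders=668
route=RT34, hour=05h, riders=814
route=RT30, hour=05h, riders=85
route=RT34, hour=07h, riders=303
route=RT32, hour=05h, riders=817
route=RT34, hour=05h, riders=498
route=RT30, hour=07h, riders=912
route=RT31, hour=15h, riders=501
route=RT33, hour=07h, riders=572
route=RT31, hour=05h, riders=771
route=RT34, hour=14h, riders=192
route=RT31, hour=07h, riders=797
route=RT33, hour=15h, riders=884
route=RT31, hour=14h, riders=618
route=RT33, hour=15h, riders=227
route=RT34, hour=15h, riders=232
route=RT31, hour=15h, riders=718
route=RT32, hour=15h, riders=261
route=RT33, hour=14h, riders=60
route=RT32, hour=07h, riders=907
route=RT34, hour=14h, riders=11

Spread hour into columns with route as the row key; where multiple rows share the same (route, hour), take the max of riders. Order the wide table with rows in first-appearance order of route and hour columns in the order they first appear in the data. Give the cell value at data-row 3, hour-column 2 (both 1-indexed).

817

With rows in first-appearance order of route, row 3 is route=RT32. hour columns in first-appearance order: 07h, 05h, 14h, 15h; column 2 is 05h.
Long rows with route=RT32, hour=05h: max(285, 817) = 817.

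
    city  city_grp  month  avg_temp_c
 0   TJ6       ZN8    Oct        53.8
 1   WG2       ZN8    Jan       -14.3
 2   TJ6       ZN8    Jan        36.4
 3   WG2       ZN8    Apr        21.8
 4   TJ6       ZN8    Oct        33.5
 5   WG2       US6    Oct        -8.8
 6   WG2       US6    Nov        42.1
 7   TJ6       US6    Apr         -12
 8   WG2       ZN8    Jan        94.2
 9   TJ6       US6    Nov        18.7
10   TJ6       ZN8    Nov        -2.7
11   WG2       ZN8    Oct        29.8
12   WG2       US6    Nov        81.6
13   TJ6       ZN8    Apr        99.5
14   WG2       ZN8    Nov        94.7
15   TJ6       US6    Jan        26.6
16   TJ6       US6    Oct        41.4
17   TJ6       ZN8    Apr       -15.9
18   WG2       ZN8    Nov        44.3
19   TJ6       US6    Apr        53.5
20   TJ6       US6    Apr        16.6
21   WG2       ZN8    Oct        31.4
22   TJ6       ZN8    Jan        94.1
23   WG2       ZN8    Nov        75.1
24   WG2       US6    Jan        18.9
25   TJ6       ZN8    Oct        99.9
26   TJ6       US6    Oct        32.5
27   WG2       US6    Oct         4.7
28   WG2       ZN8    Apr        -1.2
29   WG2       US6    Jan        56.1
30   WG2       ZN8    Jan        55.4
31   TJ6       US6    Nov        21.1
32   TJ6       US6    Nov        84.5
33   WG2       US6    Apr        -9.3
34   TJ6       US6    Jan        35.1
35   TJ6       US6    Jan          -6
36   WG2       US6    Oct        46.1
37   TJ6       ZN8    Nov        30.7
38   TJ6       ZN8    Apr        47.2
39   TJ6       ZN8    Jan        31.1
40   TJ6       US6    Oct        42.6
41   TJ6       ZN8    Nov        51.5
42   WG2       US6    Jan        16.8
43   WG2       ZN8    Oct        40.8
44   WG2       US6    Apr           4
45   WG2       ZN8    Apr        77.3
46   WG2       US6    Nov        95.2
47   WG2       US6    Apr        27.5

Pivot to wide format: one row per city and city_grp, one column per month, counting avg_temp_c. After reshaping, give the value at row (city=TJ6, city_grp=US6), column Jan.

Rows with city=TJ6, city_grp=US6 and month=Jan: avg_temp_c values are 26.6, 35.1, -6.
3 rows match — count = 3.

3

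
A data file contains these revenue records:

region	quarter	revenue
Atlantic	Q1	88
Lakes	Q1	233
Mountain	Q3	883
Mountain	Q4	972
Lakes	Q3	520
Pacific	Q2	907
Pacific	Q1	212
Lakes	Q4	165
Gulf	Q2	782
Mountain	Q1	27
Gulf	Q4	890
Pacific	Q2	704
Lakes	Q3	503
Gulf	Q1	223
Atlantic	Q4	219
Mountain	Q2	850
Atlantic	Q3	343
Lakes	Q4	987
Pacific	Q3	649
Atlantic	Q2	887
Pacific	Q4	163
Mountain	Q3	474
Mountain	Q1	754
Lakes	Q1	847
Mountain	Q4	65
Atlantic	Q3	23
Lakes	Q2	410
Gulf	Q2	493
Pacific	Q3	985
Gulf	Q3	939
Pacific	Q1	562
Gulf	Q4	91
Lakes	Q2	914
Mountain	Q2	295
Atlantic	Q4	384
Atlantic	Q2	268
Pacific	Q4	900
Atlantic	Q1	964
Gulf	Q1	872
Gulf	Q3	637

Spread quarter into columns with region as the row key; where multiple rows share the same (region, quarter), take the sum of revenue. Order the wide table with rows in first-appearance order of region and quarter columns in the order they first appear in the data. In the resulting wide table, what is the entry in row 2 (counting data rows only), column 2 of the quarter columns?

With rows in first-appearance order of region, row 2 is region=Lakes. quarter columns in first-appearance order: Q1, Q3, Q4, Q2; column 2 is Q3.
Long rows with region=Lakes, quarter=Q3: 520 + 503 = 1023.

1023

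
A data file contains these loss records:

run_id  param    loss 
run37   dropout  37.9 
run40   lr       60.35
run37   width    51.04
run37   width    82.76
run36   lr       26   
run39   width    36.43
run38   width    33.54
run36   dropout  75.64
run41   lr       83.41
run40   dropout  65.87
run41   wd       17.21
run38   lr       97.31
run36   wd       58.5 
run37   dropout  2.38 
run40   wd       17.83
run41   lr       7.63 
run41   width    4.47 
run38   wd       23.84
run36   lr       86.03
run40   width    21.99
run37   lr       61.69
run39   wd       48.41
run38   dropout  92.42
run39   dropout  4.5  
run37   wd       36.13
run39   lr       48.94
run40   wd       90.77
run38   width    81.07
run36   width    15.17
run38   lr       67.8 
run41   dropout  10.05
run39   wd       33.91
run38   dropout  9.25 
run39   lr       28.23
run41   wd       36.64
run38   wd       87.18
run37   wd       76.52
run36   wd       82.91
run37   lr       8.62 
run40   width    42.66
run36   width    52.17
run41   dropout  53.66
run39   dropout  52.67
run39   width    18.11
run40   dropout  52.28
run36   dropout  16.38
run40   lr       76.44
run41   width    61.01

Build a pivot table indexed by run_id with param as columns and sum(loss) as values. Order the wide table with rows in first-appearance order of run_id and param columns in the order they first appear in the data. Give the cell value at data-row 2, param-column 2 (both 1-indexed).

136.79

With rows in first-appearance order of run_id, row 2 is run_id=run40. param columns in first-appearance order: dropout, lr, width, wd; column 2 is lr.
Long rows with run_id=run40, param=lr: 60.35 + 76.44 = 136.79.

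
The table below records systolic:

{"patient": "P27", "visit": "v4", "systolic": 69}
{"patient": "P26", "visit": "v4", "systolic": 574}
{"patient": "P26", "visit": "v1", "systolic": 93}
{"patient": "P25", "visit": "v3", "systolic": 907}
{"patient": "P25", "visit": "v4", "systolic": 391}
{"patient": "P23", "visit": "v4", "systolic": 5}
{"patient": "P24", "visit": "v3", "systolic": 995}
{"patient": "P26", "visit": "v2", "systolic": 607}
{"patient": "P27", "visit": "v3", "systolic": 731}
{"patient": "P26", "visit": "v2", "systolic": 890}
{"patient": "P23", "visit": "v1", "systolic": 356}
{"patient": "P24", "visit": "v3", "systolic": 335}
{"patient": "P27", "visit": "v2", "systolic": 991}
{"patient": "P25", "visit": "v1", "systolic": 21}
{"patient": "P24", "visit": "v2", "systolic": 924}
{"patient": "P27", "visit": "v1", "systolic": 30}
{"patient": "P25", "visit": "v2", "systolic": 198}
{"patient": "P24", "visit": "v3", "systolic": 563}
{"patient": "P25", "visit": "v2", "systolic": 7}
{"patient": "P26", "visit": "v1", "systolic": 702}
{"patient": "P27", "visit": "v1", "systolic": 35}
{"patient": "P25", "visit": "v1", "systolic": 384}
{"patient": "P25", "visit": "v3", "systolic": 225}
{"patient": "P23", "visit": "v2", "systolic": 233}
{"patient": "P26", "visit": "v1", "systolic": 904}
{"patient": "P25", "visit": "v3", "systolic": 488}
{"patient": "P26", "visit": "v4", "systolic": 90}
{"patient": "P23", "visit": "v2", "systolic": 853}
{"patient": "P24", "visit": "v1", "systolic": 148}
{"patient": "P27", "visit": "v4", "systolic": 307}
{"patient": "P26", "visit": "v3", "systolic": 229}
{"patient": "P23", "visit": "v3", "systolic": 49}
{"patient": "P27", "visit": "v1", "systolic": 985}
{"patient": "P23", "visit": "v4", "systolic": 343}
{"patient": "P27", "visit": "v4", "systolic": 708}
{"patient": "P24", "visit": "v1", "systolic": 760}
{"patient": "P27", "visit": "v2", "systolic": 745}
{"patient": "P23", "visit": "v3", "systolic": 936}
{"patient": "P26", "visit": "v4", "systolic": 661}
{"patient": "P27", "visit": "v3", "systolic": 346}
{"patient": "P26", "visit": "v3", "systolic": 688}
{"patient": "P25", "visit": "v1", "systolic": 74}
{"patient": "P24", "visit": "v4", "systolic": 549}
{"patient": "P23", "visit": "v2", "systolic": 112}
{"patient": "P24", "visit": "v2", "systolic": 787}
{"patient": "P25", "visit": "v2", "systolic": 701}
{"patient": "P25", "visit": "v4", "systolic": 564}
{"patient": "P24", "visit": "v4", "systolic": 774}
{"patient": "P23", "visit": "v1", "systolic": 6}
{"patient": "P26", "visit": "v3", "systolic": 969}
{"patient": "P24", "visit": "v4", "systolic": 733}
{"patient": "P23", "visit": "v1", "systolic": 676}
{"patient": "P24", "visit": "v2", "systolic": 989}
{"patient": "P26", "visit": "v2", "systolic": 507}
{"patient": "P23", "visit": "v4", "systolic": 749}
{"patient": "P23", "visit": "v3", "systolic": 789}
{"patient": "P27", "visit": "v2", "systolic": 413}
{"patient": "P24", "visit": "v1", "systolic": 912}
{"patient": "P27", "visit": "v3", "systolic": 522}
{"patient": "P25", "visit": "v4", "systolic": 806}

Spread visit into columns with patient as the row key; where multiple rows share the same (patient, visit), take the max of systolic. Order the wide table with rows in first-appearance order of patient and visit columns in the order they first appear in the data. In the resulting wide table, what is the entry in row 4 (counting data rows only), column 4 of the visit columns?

With rows in first-appearance order of patient, row 4 is patient=P23. visit columns in first-appearance order: v4, v1, v3, v2; column 4 is v2.
Long rows with patient=P23, visit=v2: max(233, 853, 112) = 853.

853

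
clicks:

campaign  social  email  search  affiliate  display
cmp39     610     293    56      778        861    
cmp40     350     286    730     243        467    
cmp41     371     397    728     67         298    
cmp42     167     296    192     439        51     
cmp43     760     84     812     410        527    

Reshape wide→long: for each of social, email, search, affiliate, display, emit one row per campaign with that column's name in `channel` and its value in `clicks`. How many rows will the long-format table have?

25

5 campaign values × 5 melted columns = 25 rows.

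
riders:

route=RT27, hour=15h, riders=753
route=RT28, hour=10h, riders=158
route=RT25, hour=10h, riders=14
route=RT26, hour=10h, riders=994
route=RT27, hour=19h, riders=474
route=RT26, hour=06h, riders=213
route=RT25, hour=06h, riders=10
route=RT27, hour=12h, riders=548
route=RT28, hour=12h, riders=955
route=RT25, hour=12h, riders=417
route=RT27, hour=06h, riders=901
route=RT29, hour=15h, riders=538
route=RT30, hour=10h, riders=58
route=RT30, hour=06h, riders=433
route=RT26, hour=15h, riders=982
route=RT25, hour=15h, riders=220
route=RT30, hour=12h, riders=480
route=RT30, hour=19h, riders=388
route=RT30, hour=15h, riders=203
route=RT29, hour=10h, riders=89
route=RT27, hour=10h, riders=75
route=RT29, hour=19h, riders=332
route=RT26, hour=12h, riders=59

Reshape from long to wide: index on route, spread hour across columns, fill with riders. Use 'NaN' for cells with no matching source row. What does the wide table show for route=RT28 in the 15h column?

NaN

No long-format row has route=RT28 and hour=15h, so the cell is NaN.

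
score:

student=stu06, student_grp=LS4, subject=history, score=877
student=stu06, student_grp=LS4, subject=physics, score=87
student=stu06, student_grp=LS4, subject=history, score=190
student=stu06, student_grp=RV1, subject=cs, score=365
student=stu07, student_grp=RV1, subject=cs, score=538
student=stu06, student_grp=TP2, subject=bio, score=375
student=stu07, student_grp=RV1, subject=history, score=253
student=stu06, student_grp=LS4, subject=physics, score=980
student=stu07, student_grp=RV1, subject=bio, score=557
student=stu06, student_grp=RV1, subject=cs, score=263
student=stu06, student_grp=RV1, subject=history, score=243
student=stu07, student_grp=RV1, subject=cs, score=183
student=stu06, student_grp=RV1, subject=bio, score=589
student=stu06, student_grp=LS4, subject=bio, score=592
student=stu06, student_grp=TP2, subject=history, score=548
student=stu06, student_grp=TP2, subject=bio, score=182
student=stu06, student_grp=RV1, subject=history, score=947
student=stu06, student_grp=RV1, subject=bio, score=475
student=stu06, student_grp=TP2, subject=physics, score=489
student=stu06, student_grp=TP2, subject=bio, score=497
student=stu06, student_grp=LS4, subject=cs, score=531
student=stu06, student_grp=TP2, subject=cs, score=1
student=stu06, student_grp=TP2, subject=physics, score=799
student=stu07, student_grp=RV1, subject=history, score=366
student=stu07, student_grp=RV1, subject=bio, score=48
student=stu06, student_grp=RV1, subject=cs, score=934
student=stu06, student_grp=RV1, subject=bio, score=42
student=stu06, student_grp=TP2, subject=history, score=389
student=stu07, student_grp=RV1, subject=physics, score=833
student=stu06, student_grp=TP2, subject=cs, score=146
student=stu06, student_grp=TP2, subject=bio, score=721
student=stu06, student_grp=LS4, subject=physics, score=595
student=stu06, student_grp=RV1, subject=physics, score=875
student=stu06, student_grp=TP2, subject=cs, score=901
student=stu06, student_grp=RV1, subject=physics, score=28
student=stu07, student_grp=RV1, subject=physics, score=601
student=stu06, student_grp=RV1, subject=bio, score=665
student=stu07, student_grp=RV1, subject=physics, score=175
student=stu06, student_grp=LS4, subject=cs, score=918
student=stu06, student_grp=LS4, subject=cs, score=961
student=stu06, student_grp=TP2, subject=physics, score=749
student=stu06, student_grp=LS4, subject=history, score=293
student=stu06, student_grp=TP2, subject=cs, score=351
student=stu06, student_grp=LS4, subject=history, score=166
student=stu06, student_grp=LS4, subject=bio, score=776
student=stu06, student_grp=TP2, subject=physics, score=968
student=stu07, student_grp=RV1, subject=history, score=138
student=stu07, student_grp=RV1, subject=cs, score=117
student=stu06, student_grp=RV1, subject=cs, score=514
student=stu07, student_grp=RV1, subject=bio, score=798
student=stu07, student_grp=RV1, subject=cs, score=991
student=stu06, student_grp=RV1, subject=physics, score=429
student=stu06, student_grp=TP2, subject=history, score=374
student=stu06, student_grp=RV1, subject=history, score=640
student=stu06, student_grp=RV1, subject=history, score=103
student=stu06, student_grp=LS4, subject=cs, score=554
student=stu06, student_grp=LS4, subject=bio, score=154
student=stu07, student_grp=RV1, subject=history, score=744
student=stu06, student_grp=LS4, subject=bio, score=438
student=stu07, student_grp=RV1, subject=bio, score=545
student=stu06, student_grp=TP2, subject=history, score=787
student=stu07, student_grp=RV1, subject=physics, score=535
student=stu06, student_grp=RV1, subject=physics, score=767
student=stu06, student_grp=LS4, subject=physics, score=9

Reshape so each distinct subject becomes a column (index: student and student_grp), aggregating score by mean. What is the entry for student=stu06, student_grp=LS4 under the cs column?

741

Rows with student=stu06, student_grp=LS4 and subject=cs: score values are 531, 918, 961, 554.
(531 + 918 + 961 + 554) / 4 = 741.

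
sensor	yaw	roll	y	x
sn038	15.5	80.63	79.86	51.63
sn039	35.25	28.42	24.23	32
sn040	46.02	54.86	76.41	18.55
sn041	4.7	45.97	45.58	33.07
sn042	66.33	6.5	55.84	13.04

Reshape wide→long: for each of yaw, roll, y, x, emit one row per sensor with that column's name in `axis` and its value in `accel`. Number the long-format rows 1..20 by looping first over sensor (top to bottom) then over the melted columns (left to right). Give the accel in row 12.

20 rows total (5 × 4). Row 12: index ⌊(12-1)/4⌋ = 2 into sensor → sn040; (12-1) mod 4 = 3 into the melted columns → x.
So row 12 is (sn040, x, 18.55); accel = 18.55.

18.55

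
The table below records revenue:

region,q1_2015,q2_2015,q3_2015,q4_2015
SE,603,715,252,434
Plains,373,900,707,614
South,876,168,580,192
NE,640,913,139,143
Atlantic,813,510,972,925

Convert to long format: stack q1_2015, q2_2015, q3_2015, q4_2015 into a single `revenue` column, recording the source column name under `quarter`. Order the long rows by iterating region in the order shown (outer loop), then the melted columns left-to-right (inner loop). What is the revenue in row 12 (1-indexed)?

192

20 rows total (5 × 4). Row 12: index ⌊(12-1)/4⌋ = 2 into region → South; (12-1) mod 4 = 3 into the melted columns → q4_2015.
So row 12 is (South, q4_2015, 192); revenue = 192.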